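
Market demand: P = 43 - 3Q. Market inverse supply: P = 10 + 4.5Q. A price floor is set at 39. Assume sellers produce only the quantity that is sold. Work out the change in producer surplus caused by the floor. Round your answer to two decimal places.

Free-market equilibrium: 43 - 3Q = 10 + 4.5Q gives Q* = 4.4, P* = 29.8.
At P = 39, buyers demand (43 - 39)/3 = 1.3333 while sellers would supply more, so the quantity traded is 1.3333 at price 39.
PS goes from (1/2)(4.4)(19.8) = 43.56 to 34.6667 (computed as (39 - 10)(1.3333) - (1/2)(4.5)(1.3333)^2), a change of -8.8933.

-8.89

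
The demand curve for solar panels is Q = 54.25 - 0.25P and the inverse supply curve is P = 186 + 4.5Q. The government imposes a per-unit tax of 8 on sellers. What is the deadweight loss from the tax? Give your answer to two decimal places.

Rewriting demand in inverse form: P = 217 - 4Q.
Pre-tax equilibrium: 217 - 4Q = 186 + 4.5Q gives Q* = 3.6471, P* = 202.4118.
With the tax, sellers need 8 more per unit: 217 - 4Q = 186 + 4.5Q + 8, so Q_t = 2.7059. Buyers pay P_b = 206.1765; sellers receive P_s = P_b - 8 = 198.1765.
The welfare triangle lost has base Q* - Q_t = 0.9412 and height t = 8, so DWL = (1/2)(0.9412)(8) = 3.7647.

3.76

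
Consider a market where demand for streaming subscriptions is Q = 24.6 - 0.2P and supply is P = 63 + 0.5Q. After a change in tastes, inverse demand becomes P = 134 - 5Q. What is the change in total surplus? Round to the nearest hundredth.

Rewriting demand in inverse form: P = 123 - 5Q.
Initial equilibrium: Q_0 = 10.9091, P_0 = 68.4545; CS_0 = (1/2)(10.9091)(54.5455) = 297.5207, PS_0 = (1/2)(10.9091)(5.4545) = 29.7521.
New equilibrium: 134 - 5Q = 63 + 0.5Q gives Q_1 = 12.9091, P_1 = 69.4545; CS_1 = 416.6116, PS_1 = 41.6612.
Change in total surplus = (416.6116 + 41.6612) - (297.5207 + 29.7521) = 131.

131.00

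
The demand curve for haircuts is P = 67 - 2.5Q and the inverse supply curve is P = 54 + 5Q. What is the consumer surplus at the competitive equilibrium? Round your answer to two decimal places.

Equilibrium: 67 - 2.5Q = 54 + 5Q, so Q* = 1.7333 and P* = 62.6667.
The demand choke price is 67, so CS = (1/2)(Q*)(67 - P*) = (1/2)(1.7333)(4.3333) = 3.7556.

3.76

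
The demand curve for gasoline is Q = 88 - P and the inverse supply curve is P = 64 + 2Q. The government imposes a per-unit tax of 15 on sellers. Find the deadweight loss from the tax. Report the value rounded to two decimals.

37.50

Rewriting demand in inverse form: P = 88 - Q.
Pre-tax equilibrium: 88 - Q = 64 + 2Q gives Q* = 8, P* = 80.
A tax on sellers shifts supply up by 15: 88 - Q = 64 + 2Q + 15, so Q_t = 3. Buyers pay P_b = 85; sellers receive P_s = P_b - 15 = 70.
Deadweight loss is the triangle between the curves from Q_t to Q*: (1/2)(8 - 3)(15) = 37.5.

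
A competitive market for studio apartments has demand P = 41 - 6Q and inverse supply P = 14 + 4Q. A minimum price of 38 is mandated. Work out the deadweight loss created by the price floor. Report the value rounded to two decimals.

Without the control, 41 - 6Q = 14 + 4Q so Q* = 2.7 and P* = 24.8.
At the floor price 38, quantity demanded is (41 - 38)/6 = 0.5; demand is the short side, so Q = 0.5 trades at P = 38.
At Q = 0.5 the demand price is 38 and the supply price is 16. Deadweight loss is the triangle between the curves from 0.5 to 2.7: (1/2)(38 - 16)(2.7 - 0.5) = 24.2.

24.20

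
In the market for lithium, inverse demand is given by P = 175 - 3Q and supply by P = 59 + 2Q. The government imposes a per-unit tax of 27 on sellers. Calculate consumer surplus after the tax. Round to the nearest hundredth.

475.26

Pre-tax equilibrium: 175 - 3Q = 59 + 2Q gives Q* = 23.2, P* = 105.4.
With the tax, sellers need 27 more per unit: 175 - 3Q = 59 + 2Q + 27, so Q_t = 17.8. Buyers pay P_b = 121.6; sellers receive P_s = P_b - 27 = 94.6.
Consumer surplus is the triangle under demand above P_b: (1/2)(17.8)(175 - 121.6) = 475.26.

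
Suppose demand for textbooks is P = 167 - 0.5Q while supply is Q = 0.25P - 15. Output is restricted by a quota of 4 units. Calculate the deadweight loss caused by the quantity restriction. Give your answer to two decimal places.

880.11

Rewriting supply in inverse form: P = 60 + 4Q.
Unrestricted equilibrium: Q* = (167 - 60)/(0.5 + 4) = 23.7778.
At Q = 4 the demand price is 167 - 0.5(4) = 165 and the supply price is 60 + 4(4) = 76.
DWL = (1/2)(gap between curves at 4) x (Q* - 4) = (1/2)(89)(19.7778) = 880.1111.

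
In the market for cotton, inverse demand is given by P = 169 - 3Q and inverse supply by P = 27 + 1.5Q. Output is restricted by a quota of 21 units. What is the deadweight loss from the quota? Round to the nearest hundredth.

Unrestricted equilibrium: Q* = (169 - 27)/(3 + 1.5) = 31.5556.
At Q = 21 the demand price is 169 - 3(21) = 106 and the supply price is 27 + 1.5(21) = 58.5.
DWL = (1/2)(gap between curves at 21) x (Q* - 21) = (1/2)(47.5)(10.5556) = 250.6944.

250.69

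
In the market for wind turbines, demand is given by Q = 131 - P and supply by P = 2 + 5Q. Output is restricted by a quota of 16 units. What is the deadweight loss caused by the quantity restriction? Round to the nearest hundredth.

Rewriting demand in inverse form: P = 131 - Q.
Unrestricted equilibrium: Q* = (131 - 2)/(1 + 5) = 21.5.
At Q = 16 the demand price is 131 - (16) = 115 and the supply price is 2 + 5(16) = 82.
Deadweight loss is the triangle between the curves from 16 to 21.5: (1/2)(115 - 82)(21.5 - 16) = 90.75.

90.75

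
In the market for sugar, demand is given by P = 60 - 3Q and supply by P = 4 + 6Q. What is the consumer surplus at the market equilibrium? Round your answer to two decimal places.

58.07

Setting demand equal to supply, 56 = 9Q, so Q* = 6.2222 and P* = 41.3333.
The demand choke price is 60, so CS = (1/2)(Q*)(60 - P*) = (1/2)(6.2222)(18.6667) = 58.0741.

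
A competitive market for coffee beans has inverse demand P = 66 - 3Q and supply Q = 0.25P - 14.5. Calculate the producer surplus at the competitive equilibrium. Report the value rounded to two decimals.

2.61

Rewriting supply in inverse form: P = 58 + 4Q.
Equilibrium: 66 - 3Q = 58 + 4Q, so Q* = 1.1429 and P* = 62.5714.
Producer surplus is the triangle above supply below P*: (1/2)(1.1429)(62.5714 - 58) = (1/2)(1.1429)(4.5714) = 2.6122.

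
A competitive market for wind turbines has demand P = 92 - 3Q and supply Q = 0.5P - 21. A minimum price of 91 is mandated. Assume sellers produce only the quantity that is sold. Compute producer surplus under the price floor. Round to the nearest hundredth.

16.22

Rewriting supply in inverse form: P = 42 + 2Q.
Without the control, 92 - 3Q = 42 + 2Q so Q* = 10 and P* = 62.
At P = 91, buyers demand (92 - 91)/3 = 0.3333 while sellers would supply more, so the quantity traded is 0.3333 at price 91.
The supply price at Q = 0.3333 is 42.6667. PS is the trapezoid between 91 and supply over [0, 0.3333]: (1/2)[(91 - 42) + (91 - 42.6667)](0.3333) = 16.2222.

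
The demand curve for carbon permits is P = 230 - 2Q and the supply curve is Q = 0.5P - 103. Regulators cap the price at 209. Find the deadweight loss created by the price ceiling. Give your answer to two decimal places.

Rewriting supply in inverse form: P = 206 + 2Q.
Free-market equilibrium: 230 - 2Q = 206 + 2Q gives Q* = 6, P* = 218.
At the ceiling price 209, quantity supplied is (209 - 206)/2 = 1.5; supply is the short side, so Q = 1.5 trades at P = 209.
At Q = 1.5 the demand price is 227 and the supply price is 209. Deadweight loss is the triangle between the curves from 1.5 to 6: (1/2)(227 - 209)(6 - 1.5) = 40.5.

40.50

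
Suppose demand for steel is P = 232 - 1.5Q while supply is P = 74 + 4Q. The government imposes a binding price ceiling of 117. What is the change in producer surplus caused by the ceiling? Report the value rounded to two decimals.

-1419.39

Without the control, 232 - 1.5Q = 74 + 4Q so Q* = 28.7273 and P* = 188.9091.
At the ceiling price 117, quantity supplied is (117 - 74)/4 = 10.75; supply is the short side, so Q = 10.75 trades at P = 117.
PS goes from (1/2)(28.7273)(114.9091) = 1650.5124 to 231.125 (computed as (117 - 74)(10.75) - (1/2)(4)(10.75)^2), a change of -1419.3874.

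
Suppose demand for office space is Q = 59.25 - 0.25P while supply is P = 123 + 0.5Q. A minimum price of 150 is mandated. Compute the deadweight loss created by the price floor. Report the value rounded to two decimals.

28.89

Rewriting demand in inverse form: P = 237 - 4Q.
Free-market equilibrium: 237 - 4Q = 123 + 0.5Q gives Q* = 25.3333, P* = 135.6667.
At the floor price 150, quantity demanded is (237 - 150)/4 = 21.75; demand is the short side, so Q = 21.75 trades at P = 150.
At Q = 21.75 the demand price is 150 and the supply price is 133.875. Deadweight loss is the triangle between the curves from 21.75 to 25.3333: (1/2)(150 - 133.875)(25.3333 - 21.75) = 28.8906.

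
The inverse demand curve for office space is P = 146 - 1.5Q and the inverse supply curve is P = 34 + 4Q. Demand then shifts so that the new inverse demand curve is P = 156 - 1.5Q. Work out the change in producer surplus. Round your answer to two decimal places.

154.71

Initial equilibrium: Q_0 = 20.3636, P_0 = 115.4545; CS_0 = (1/2)(20.3636)(30.5455) = 311.0083, PS_0 = (1/2)(20.3636)(81.4545) = 829.3554.
New equilibrium: 156 - 1.5Q = 34 + 4Q gives Q_1 = 22.1818, P_1 = 122.7273; CS_1 = 369.0248, PS_1 = 984.0661.
Change in producer surplus = 984.0661 - 829.3554 = 154.7107.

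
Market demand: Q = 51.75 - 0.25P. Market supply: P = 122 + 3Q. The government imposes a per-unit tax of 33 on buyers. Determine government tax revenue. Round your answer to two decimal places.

245.14

Rewriting demand in inverse form: P = 207 - 4Q.
Without the tax, 207 - 4Q = 122 + 3Q so Q* = 12.1429 and P* = 158.4286.
A tax on buyers shifts demand down by 33: (207 - 33) - 4Q = 122 + 3Q, so Q_t = 7.4286. Buyers pay P_b = 177.2857; sellers receive P_s = P_b - 33 = 144.2857.
Revenue is the tax times quantity traded: 33 x 7.4286 = 245.1429.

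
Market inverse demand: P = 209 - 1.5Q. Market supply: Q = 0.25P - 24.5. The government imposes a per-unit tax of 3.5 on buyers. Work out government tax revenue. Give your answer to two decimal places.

Rewriting supply in inverse form: P = 98 + 4Q.
Pre-tax equilibrium: 209 - 1.5Q = 98 + 4Q gives Q* = 20.1818, P* = 178.7273.
A tax on buyers shifts demand down by 3.5: (209 - 3.5) - 1.5Q = 98 + 4Q, so Q_t = 19.5455. Buyers pay P_b = 179.6818; sellers receive P_s = P_b - 3.5 = 176.1818.
Revenue is the tax times quantity traded: 3.5 x 19.5455 = 68.4091.

68.41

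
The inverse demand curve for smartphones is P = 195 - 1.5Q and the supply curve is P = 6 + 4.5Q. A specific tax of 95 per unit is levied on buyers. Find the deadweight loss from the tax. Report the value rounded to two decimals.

752.08

Without the tax, 195 - 1.5Q = 6 + 4.5Q so Q* = 31.5 and P* = 147.75.
With the tax, buyers' net willingness to pay falls by 95: (195 - 95) - 1.5Q = 6 + 4.5Q, so Q_t = 15.6667. Buyers pay P_b = 171.5; sellers receive P_s = P_b - 95 = 76.5.
Deadweight loss is the triangle between the curves from Q_t to Q*: (1/2)(31.5 - 15.6667)(95) = 752.0833.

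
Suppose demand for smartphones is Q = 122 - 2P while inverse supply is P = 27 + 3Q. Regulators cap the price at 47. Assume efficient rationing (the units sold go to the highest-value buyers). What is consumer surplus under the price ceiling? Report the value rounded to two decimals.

82.22

Rewriting demand in inverse form: P = 61 - 0.5Q.
Free-market equilibrium: 61 - 0.5Q = 27 + 3Q gives Q* = 9.7143, P* = 56.1429.
At the ceiling price 47, quantity supplied is (47 - 27)/3 = 6.6667; supply is the short side, so Q = 6.6667 trades at P = 47.
The demand price at Q = 6.6667 is 57.6667. CS is the trapezoid between demand and 47 over [0, 6.6667]: (1/2)[(61 - 47) + (57.6667 - 47)](6.6667) = 82.2222.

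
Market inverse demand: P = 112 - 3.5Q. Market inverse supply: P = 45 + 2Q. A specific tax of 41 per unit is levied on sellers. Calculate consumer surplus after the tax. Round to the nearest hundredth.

Without the tax, 112 - 3.5Q = 45 + 2Q so Q* = 12.1818 and P* = 69.3636.
With the tax, sellers need 41 more per unit: 112 - 3.5Q = 45 + 2Q + 41, so Q_t = 4.7273. Buyers pay P_b = 95.4545; sellers receive P_s = P_b - 41 = 54.4545.
CS = (1/2)(Q_t)(112 - P_b) = (1/2)(4.7273)(16.5455) = 39.1074.

39.11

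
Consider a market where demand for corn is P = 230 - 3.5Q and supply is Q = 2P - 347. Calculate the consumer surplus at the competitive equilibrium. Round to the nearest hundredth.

Rewriting supply in inverse form: P = 173.5 + 0.5Q.
Set 230 - 3.5Q = 173.5 + 0.5Q, which gives 56.5 = 4Q, so Q* = 14.125 and P* = 230 - 3.5(14.125) = 180.5625.
The demand choke price is 230, so CS = (1/2)(Q*)(230 - P*) = (1/2)(14.125)(49.4375) = 349.1523.

349.15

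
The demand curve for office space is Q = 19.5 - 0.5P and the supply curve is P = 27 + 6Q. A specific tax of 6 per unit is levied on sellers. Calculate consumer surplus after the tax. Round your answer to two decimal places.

0.56

Rewriting demand in inverse form: P = 39 - 2Q.
Without the tax, 39 - 2Q = 27 + 6Q so Q* = 1.5 and P* = 36.
A tax on sellers shifts supply up by 6: 39 - 2Q = 27 + 6Q + 6, so Q_t = 0.75. Buyers pay P_b = 37.5; sellers receive P_s = P_b - 6 = 31.5.
Consumer surplus is the triangle under demand above P_b: (1/2)(0.75)(39 - 37.5) = 0.5625.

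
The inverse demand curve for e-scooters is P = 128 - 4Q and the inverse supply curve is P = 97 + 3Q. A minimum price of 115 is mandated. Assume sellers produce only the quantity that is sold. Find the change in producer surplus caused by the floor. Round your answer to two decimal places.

Without the control, 128 - 4Q = 97 + 3Q so Q* = 4.4286 and P* = 110.2857.
At the floor price 115, quantity demanded is (128 - 115)/4 = 3.25; demand is the short side, so Q = 3.25 trades at P = 115.
PS goes from (1/2)(4.4286)(13.2857) = 29.4184 to 42.6562 (computed as (115 - 97)(3.25) - (1/2)(3)(3.25)^2), a change of 13.2379.

13.24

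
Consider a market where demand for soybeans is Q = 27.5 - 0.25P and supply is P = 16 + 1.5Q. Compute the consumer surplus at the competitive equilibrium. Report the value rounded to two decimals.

584.20

Rewriting demand in inverse form: P = 110 - 4Q.
Equilibrium: 110 - 4Q = 16 + 1.5Q, so Q* = 17.0909 and P* = 41.6364.
The demand choke price is 110, so CS = (1/2)(Q*)(110 - P*) = (1/2)(17.0909)(68.3636) = 584.1983.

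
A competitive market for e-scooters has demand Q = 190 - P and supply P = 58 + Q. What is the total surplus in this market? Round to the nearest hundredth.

4356.00

Rewriting demand in inverse form: P = 190 - Q.
Set 190 - Q = 58 + Q, which gives 132 = 2Q, so Q* = 66 and P* = 190 - (66) = 124.
CS = (1/2)(66)(66) = 2178 and PS = (1/2)(66)(66) = 2178, so total surplus = 4356.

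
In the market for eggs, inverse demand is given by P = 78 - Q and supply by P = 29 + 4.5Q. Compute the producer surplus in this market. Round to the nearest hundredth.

178.59

Set 78 - Q = 29 + 4.5Q, which gives 49 = 5.5Q, so Q* = 8.9091 and P* = 78 - (8.9091) = 69.0909.
Producer surplus is the triangle above supply below P*: (1/2)(8.9091)(69.0909 - 29) = (1/2)(8.9091)(40.0909) = 178.5868.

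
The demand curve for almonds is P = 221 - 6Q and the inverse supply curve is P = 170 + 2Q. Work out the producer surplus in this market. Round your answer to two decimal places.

Setting demand equal to supply, 51 = 8Q, so Q* = 6.375 and P* = 182.75.
PS is the area between P* and the supply curve from 0 to Q*: (1/2)(6.375)(12.75) = 40.6406.

40.64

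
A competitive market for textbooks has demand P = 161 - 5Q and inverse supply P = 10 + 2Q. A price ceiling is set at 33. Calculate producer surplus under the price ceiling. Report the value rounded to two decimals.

Free-market equilibrium: 161 - 5Q = 10 + 2Q gives Q* = 21.5714, P* = 53.1429.
At P = 33, sellers supply (33 - 10)/2 = 11.5 while buyers want more, so the quantity traded is 11.5 at price 33.
PS is the triangle above supply below 33: (1/2)(11.5)(33 - 10) = 132.25.

132.25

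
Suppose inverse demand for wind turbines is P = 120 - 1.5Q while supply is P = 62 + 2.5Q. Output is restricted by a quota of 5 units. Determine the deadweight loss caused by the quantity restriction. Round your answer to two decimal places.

180.50

Without the quota, 120 - 1.5Q = 62 + 2.5Q gives Q* = 14.5.
At Q = 5 the demand price is 120 - 1.5(5) = 112.5 and the supply price is 62 + 2.5(5) = 74.5.
Deadweight loss is the triangle between the curves from 5 to 14.5: (1/2)(112.5 - 74.5)(14.5 - 5) = 180.5.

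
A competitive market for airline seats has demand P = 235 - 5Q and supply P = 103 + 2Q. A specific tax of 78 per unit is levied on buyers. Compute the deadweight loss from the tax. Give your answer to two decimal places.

434.57

Without the tax, 235 - 5Q = 103 + 2Q so Q* = 18.8571 and P* = 140.7143.
A tax on buyers shifts demand down by 78: (235 - 78) - 5Q = 103 + 2Q, so Q_t = 7.7143. Buyers pay P_b = 196.4286; sellers receive P_s = P_b - 78 = 118.4286.
Deadweight loss is the triangle between the curves from Q_t to Q*: (1/2)(18.8571 - 7.7143)(78) = 434.5714.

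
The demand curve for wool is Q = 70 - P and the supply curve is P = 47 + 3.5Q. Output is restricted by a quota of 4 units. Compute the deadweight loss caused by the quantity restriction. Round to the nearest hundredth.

Rewriting demand in inverse form: P = 70 - Q.
Without the quota, 70 - Q = 47 + 3.5Q gives Q* = 5.1111.
At Q = 4 the demand price is 70 - (4) = 66 and the supply price is 47 + 3.5(4) = 61.
DWL = (1/2)(gap between curves at 4) x (Q* - 4) = (1/2)(5)(1.1111) = 2.7778.

2.78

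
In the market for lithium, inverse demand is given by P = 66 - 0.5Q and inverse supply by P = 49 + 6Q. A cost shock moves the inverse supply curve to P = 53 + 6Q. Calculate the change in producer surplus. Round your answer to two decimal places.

-8.52

Initial equilibrium: Q_0 = 2.6154, P_0 = 64.6923; CS_0 = (1/2)(2.6154)(1.3077) = 1.7101, PS_0 = (1/2)(2.6154)(15.6923) = 20.5207.
New equilibrium: 66 - 0.5Q = 53 + 6Q gives Q_1 = 2, P_1 = 65; CS_1 = 1, PS_1 = 12.
Change in producer surplus = 12 - 20.5207 = -8.5207.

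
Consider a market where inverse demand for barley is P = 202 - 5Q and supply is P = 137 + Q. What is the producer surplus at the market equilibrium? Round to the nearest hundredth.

58.68

Set 202 - 5Q = 137 + Q, which gives 65 = 6Q, so Q* = 10.8333 and P* = 202 - 5(10.8333) = 147.8333.
Producer surplus is the triangle above supply below P*: (1/2)(10.8333)(147.8333 - 137) = (1/2)(10.8333)(10.8333) = 58.6806.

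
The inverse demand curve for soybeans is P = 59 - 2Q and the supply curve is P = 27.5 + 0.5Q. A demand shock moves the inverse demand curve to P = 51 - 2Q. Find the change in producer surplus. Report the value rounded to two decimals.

Initial equilibrium: Q_0 = 12.6, P_0 = 33.8; CS_0 = (1/2)(12.6)(25.2) = 158.76, PS_0 = (1/2)(12.6)(6.3) = 39.69.
New equilibrium: 51 - 2Q = 27.5 + 0.5Q gives Q_1 = 9.4, P_1 = 32.2; CS_1 = 88.36, PS_1 = 22.09.
Change in producer surplus = 22.09 - 39.69 = -17.6.

-17.60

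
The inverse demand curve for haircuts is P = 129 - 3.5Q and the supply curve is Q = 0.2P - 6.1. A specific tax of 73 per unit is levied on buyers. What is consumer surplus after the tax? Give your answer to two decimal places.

Rewriting supply in inverse form: P = 30.5 + 5Q.
Pre-tax equilibrium: 129 - 3.5Q = 30.5 + 5Q gives Q* = 11.5882, P* = 88.4412.
A tax on buyers shifts demand down by 73: (129 - 73) - 3.5Q = 30.5 + 5Q, so Q_t = 3. Buyers pay P_b = 118.5; sellers receive P_s = P_b - 73 = 45.5.
Consumer surplus is the triangle under demand above P_b: (1/2)(3)(129 - 118.5) = 15.75.

15.75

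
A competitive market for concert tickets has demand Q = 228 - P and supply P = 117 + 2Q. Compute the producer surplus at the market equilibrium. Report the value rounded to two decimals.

1369.00

Rewriting demand in inverse form: P = 228 - Q.
Setting demand equal to supply, 111 = 3Q, so Q* = 37 and P* = 191.
Producer surplus is the triangle above supply below P*: (1/2)(37)(191 - 117) = (1/2)(37)(74) = 1369.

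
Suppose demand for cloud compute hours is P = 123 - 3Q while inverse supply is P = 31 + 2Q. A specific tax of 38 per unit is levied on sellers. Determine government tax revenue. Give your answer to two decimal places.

Without the tax, 123 - 3Q = 31 + 2Q so Q* = 18.4 and P* = 67.8.
With the tax, sellers need 38 more per unit: 123 - 3Q = 31 + 2Q + 38, so Q_t = 10.8. Buyers pay P_b = 90.6; sellers receive P_s = P_b - 38 = 52.6.
Revenue is the tax times quantity traded: 38 x 10.8 = 410.4.

410.40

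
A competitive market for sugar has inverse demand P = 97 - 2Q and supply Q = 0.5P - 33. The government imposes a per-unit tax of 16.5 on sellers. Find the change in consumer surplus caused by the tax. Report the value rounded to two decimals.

-46.92

Rewriting supply in inverse form: P = 66 + 2Q.
Without the tax, 97 - 2Q = 66 + 2Q so Q* = 7.75 and P* = 81.5.
A tax on sellers shifts supply up by 16.5: 97 - 2Q = 66 + 2Q + 16.5, so Q_t = 3.625. Buyers pay P_b = 89.75; sellers receive P_s = P_b - 16.5 = 73.25.
CS falls from (1/2)(7.75)(15.5) = 60.0625 to (1/2)(3.625)(7.25) = 13.1406, a change of -46.9219.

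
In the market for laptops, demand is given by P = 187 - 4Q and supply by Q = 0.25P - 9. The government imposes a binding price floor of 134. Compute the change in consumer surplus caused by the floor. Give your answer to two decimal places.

-361.41

Rewriting supply in inverse form: P = 36 + 4Q.
Free-market equilibrium: 187 - 4Q = 36 + 4Q gives Q* = 18.875, P* = 111.5.
At the floor price 134, quantity demanded is (187 - 134)/4 = 13.25; demand is the short side, so Q = 13.25 trades at P = 134.
CS goes from (1/2)(18.875)(75.5) = 712.5312 to 351.125 (computed as (187 - 134)(13.25) - (1/2)(4)(13.25)^2), a change of -361.4062.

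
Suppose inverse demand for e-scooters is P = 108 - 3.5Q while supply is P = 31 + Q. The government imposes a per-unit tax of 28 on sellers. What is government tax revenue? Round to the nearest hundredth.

304.89

Pre-tax equilibrium: 108 - 3.5Q = 31 + Q gives Q* = 17.1111, P* = 48.1111.
A tax on sellers shifts supply up by 28: 108 - 3.5Q = 31 + Q + 28, so Q_t = 10.8889. Buyers pay P_b = 69.8889; sellers receive P_s = P_b - 28 = 41.8889.
Revenue is the tax times quantity traded: 28 x 10.8889 = 304.8889.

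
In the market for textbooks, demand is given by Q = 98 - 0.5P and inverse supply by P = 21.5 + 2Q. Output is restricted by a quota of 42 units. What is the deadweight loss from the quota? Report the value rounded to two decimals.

Rewriting demand in inverse form: P = 196 - 2Q.
Unrestricted equilibrium: Q* = (196 - 21.5)/(2 + 2) = 43.625.
At Q = 42 the demand price is 196 - 2(42) = 112 and the supply price is 21.5 + 2(42) = 105.5.
DWL = (1/2)(gap between curves at 42) x (Q* - 42) = (1/2)(6.5)(1.625) = 5.2812.

5.28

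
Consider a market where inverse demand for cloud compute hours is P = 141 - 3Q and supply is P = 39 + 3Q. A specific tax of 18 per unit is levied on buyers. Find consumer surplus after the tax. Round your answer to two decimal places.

294.00

Without the tax, 141 - 3Q = 39 + 3Q so Q* = 17 and P* = 90.
A tax on buyers shifts demand down by 18: (141 - 18) - 3Q = 39 + 3Q, so Q_t = 14. Buyers pay P_b = 99; sellers receive P_s = P_b - 18 = 81.
CS = (1/2)(Q_t)(141 - P_b) = (1/2)(14)(42) = 294.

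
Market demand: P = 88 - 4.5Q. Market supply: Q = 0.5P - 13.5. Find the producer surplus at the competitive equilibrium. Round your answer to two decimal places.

88.07

Rewriting supply in inverse form: P = 27 + 2Q.
Setting demand equal to supply, 61 = 6.5Q, so Q* = 9.3846 and P* = 45.7692.
PS is the area between P* and the supply curve from 0 to Q*: (1/2)(9.3846)(18.7692) = 88.071.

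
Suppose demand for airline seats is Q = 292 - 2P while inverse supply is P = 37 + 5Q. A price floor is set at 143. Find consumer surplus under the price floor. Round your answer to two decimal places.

9.00

Rewriting demand in inverse form: P = 146 - 0.5Q.
Free-market equilibrium: 146 - 0.5Q = 37 + 5Q gives Q* = 19.8182, P* = 136.0909.
At P = 143, buyers demand (146 - 143)/0.5 = 6 while sellers would supply more, so the quantity traded is 6 at price 143.
CS is the triangle under demand above 143: (1/2)(6)(146 - 143) = 9.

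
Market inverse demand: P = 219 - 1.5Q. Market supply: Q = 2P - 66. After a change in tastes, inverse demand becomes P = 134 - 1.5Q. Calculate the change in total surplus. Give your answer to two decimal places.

-6098.75

Rewriting supply in inverse form: P = 33 + 0.5Q.
Initial equilibrium: Q_0 = 93, P_0 = 79.5; CS_0 = (1/2)(93)(139.5) = 6486.75, PS_0 = (1/2)(93)(46.5) = 2162.25.
New equilibrium: 134 - 1.5Q = 33 + 0.5Q gives Q_1 = 50.5, P_1 = 58.25; CS_1 = 1912.6875, PS_1 = 637.5625.
Change in total surplus = (1912.6875 + 637.5625) - (6486.75 + 2162.25) = -6098.75.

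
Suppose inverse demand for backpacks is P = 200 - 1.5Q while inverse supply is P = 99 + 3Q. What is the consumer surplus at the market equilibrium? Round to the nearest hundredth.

377.81

Equilibrium: 200 - 1.5Q = 99 + 3Q, so Q* = 22.4444 and P* = 166.3333.
The demand choke price is 200, so CS = (1/2)(Q*)(200 - P*) = (1/2)(22.4444)(33.6667) = 377.8148.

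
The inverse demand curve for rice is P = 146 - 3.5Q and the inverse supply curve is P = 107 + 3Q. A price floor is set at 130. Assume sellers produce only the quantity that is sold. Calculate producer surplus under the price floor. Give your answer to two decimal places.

73.80

Without the control, 146 - 3.5Q = 107 + 3Q so Q* = 6 and P* = 125.
At the floor price 130, quantity demanded is (146 - 130)/3.5 = 4.5714; demand is the short side, so Q = 4.5714 trades at P = 130.
The supply price at Q = 4.5714 is 120.7143. PS is the trapezoid between 130 and supply over [0, 4.5714]: (1/2)[(130 - 107) + (130 - 120.7143)](4.5714) = 73.7959.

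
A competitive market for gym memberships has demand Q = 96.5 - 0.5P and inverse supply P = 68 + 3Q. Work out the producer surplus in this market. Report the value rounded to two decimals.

Rewriting demand in inverse form: P = 193 - 2Q.
Set 193 - 2Q = 68 + 3Q, which gives 125 = 5Q, so Q* = 25 and P* = 193 - 2(25) = 143.
The supply curve's price intercept is 68, so PS = (1/2)(Q*)(P* - 68) = (1/2)(25)(75) = 937.5.

937.50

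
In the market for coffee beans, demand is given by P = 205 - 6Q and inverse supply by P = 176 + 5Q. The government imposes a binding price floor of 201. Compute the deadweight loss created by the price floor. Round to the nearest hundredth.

21.34

Free-market equilibrium: 205 - 6Q = 176 + 5Q gives Q* = 2.6364, P* = 189.1818.
At P = 201, buyers demand (205 - 201)/6 = 0.6667 while sellers would supply more, so the quantity traded is 0.6667 at price 201.
At Q = 0.6667 the demand price is 201 and the supply price is 179.3333. Deadweight loss is the triangle between the curves from 0.6667 to 2.6364: (1/2)(201 - 179.3333)(2.6364 - 0.6667) = 21.3384.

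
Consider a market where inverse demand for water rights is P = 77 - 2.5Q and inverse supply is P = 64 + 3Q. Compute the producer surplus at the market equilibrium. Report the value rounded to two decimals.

8.38

Setting demand equal to supply, 13 = 5.5Q, so Q* = 2.3636 and P* = 71.0909.
PS is the area between P* and the supply curve from 0 to Q*: (1/2)(2.3636)(7.0909) = 8.3802.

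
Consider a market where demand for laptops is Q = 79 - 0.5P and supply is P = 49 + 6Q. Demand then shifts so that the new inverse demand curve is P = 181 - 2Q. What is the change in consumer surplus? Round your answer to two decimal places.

86.61

Rewriting demand in inverse form: P = 158 - 2Q.
Initial equilibrium: Q_0 = 13.625, P_0 = 130.75; CS_0 = (1/2)(13.625)(27.25) = 185.6406, PS_0 = (1/2)(13.625)(81.75) = 556.9219.
New equilibrium: 181 - 2Q = 49 + 6Q gives Q_1 = 16.5, P_1 = 148; CS_1 = 272.25, PS_1 = 816.75.
Change in consumer surplus = 272.25 - 185.6406 = 86.6094.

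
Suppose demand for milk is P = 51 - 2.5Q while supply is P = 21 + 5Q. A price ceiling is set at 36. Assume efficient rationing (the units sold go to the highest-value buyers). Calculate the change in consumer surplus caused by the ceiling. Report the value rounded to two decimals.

Free-market equilibrium: 51 - 2.5Q = 21 + 5Q gives Q* = 4, P* = 41.
At the ceiling price 36, quantity supplied is (36 - 21)/5 = 3; supply is the short side, so Q = 3 trades at P = 36.
CS goes from (1/2)(4)(10) = 20 to 33.75 (computed as (51 - 36)(3) - (1/2)(2.5)(3)^2), a change of 13.75.

13.75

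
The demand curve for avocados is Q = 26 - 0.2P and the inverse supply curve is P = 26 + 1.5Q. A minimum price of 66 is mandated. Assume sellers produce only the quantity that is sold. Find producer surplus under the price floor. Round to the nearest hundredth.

Rewriting demand in inverse form: P = 130 - 5Q.
Free-market equilibrium: 130 - 5Q = 26 + 1.5Q gives Q* = 16, P* = 50.
At the floor price 66, quantity demanded is (130 - 66)/5 = 12.8; demand is the short side, so Q = 12.8 trades at P = 66.
The supply price at Q = 12.8 is 45.2. PS is the trapezoid between 66 and supply over [0, 12.8]: (1/2)[(66 - 26) + (66 - 45.2)](12.8) = 389.12.

389.12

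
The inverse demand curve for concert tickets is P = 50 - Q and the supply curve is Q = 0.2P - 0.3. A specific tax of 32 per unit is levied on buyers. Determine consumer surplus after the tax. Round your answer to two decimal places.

3.78

Rewriting supply in inverse form: P = 1.5 + 5Q.
Without the tax, 50 - Q = 1.5 + 5Q so Q* = 8.0833 and P* = 41.9167.
With the tax, buyers' net willingness to pay falls by 32: (50 - 32) - Q = 1.5 + 5Q, so Q_t = 2.75. Buyers pay P_b = 47.25; sellers receive P_s = P_b - 32 = 15.25.
CS = (1/2)(Q_t)(50 - P_b) = (1/2)(2.75)(2.75) = 3.7812.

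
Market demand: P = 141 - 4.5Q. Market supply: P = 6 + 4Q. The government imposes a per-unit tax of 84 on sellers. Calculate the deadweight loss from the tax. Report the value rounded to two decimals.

Without the tax, 141 - 4.5Q = 6 + 4Q so Q* = 15.8824 and P* = 69.5294.
With the tax, sellers need 84 more per unit: 141 - 4.5Q = 6 + 4Q + 84, so Q_t = 6. Buyers pay P_b = 114; sellers receive P_s = P_b - 84 = 30.
The welfare triangle lost has base Q* - Q_t = 9.8824 and height t = 84, so DWL = (1/2)(9.8824)(84) = 415.0588.

415.06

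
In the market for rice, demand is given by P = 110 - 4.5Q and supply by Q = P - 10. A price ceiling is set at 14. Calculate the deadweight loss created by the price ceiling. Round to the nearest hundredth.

Rewriting supply in inverse form: P = 10 + Q.
Free-market equilibrium: 110 - 4.5Q = 10 + Q gives Q* = 18.1818, P* = 28.1818.
At P = 14, sellers supply (14 - 10)/1 = 4 while buyers want more, so the quantity traded is 4 at price 14.
At Q = 4 the demand price is 92 and the supply price is 14. Deadweight loss is the triangle between the curves from 4 to 18.1818: (1/2)(92 - 14)(18.1818 - 4) = 553.0909.

553.09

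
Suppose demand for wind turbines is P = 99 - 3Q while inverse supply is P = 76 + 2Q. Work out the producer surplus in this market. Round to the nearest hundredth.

Setting demand equal to supply, 23 = 5Q, so Q* = 4.6 and P* = 85.2.
PS is the area between P* and the supply curve from 0 to Q*: (1/2)(4.6)(9.2) = 21.16.

21.16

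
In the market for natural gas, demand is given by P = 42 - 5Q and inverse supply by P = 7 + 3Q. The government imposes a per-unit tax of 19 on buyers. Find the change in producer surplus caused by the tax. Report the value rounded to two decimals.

-22.71

Without the tax, 42 - 5Q = 7 + 3Q so Q* = 4.375 and P* = 20.125.
A tax on buyers shifts demand down by 19: (42 - 19) - 5Q = 7 + 3Q, so Q_t = 2. Buyers pay P_b = 32; sellers receive P_s = P_b - 19 = 13.
Producers lose the trapezoid between P_s and P* out to Q_t plus the triangle from Q_t to Q*: change in PS = 6 - 28.7109 = -22.7109.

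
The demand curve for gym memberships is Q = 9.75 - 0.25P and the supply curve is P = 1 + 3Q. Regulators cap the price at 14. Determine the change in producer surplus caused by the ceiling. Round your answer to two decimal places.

Rewriting demand in inverse form: P = 39 - 4Q.
Free-market equilibrium: 39 - 4Q = 1 + 3Q gives Q* = 5.4286, P* = 17.2857.
At the ceiling price 14, quantity supplied is (14 - 1)/3 = 4.3333; supply is the short side, so Q = 4.3333 trades at P = 14.
PS goes from (1/2)(5.4286)(16.2857) = 44.2041 to 28.1667 (computed as (14 - 1)(4.3333) - (1/2)(3)(4.3333)^2), a change of -16.0374.

-16.04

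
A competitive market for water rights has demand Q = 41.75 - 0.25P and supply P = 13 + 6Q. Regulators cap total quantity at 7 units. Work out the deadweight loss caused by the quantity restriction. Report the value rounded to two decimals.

352.80

Rewriting demand in inverse form: P = 167 - 4Q.
Unrestricted equilibrium: Q* = (167 - 13)/(4 + 6) = 15.4.
At Q = 7 the demand price is 167 - 4(7) = 139 and the supply price is 13 + 6(7) = 55.
Deadweight loss is the triangle between the curves from 7 to 15.4: (1/2)(139 - 55)(15.4 - 7) = 352.8.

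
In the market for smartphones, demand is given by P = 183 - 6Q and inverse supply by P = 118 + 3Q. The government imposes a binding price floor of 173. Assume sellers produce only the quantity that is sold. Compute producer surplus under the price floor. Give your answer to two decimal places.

87.50

Without the control, 183 - 6Q = 118 + 3Q so Q* = 7.2222 and P* = 139.6667.
At P = 173, buyers demand (183 - 173)/6 = 1.6667 while sellers would supply more, so the quantity traded is 1.6667 at price 173.
The supply price at Q = 1.6667 is 123. PS is the trapezoid between 173 and supply over [0, 1.6667]: (1/2)[(173 - 118) + (173 - 123)](1.6667) = 87.5.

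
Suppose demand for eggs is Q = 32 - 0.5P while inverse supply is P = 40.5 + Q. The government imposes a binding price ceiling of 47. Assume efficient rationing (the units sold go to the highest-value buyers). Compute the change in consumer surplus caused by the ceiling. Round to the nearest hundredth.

6.89

Rewriting demand in inverse form: P = 64 - 2Q.
Without the control, 64 - 2Q = 40.5 + Q so Q* = 7.8333 and P* = 48.3333.
At the ceiling price 47, quantity supplied is (47 - 40.5)/1 = 6.5; supply is the short side, so Q = 6.5 trades at P = 47.
CS goes from (1/2)(7.8333)(15.6667) = 61.3611 to 68.25 (computed as (64 - 47)(6.5) - (1/2)(2)(6.5)^2), a change of 6.8889.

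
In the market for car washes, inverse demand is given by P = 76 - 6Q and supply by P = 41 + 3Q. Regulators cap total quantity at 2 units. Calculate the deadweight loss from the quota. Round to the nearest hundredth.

Unrestricted equilibrium: Q* = (76 - 41)/(6 + 3) = 3.8889.
At Q = 2 the demand price is 76 - 6(2) = 64 and the supply price is 41 + 3(2) = 47.
Deadweight loss is the triangle between the curves from 2 to 3.8889: (1/2)(64 - 47)(3.8889 - 2) = 16.0556.

16.06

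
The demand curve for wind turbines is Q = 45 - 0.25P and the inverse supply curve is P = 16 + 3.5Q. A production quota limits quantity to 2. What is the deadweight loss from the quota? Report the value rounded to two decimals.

1480.07

Rewriting demand in inverse form: P = 180 - 4Q.
Without the quota, 180 - 4Q = 16 + 3.5Q gives Q* = 21.8667.
At Q = 2 the demand price is 180 - 4(2) = 172 and the supply price is 16 + 3.5(2) = 23.
DWL = (1/2)(gap between curves at 2) x (Q* - 2) = (1/2)(149)(19.8667) = 1480.0667.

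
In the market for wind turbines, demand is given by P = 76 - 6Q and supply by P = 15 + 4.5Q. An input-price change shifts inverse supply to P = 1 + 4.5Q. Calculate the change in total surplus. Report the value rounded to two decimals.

90.67

Initial equilibrium: Q_0 = 5.8095, P_0 = 41.1429; CS_0 = (1/2)(5.8095)(34.8571) = 101.2517, PS_0 = (1/2)(5.8095)(26.1429) = 75.9388.
New equilibrium: 76 - 6Q = 1 + 4.5Q gives Q_1 = 7.1429, P_1 = 33.1429; CS_1 = 153.0612, PS_1 = 114.7959.
Change in total surplus = (153.0612 + 114.7959) - (101.2517 + 75.9388) = 90.6667.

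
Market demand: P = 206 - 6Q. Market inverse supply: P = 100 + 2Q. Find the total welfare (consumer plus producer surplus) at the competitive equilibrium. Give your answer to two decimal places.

702.25

Setting demand equal to supply, 106 = 8Q, so Q* = 13.25 and P* = 126.5.
Total surplus is the full triangle between the curves from 0 to Q*: (1/2)(13.25)(206 - 100) = 702.25.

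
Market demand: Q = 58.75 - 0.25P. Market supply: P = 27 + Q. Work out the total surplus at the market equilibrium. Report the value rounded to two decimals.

Rewriting demand in inverse form: P = 235 - 4Q.
Set 235 - 4Q = 27 + Q, which gives 208 = 5Q, so Q* = 41.6 and P* = 235 - 4(41.6) = 68.6.
Total surplus is the full triangle between the curves from 0 to Q*: (1/2)(41.6)(235 - 27) = 4326.4.

4326.40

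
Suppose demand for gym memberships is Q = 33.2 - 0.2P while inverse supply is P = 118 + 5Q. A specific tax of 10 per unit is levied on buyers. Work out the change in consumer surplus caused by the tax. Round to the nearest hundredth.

Rewriting demand in inverse form: P = 166 - 5Q.
Without the tax, 166 - 5Q = 118 + 5Q so Q* = 4.8 and P* = 142.
A tax on buyers shifts demand down by 10: (166 - 10) - 5Q = 118 + 5Q, so Q_t = 3.8. Buyers pay P_b = 147; sellers receive P_s = P_b - 10 = 137.
Consumers lose the trapezoid between P* and P_b out to Q_t plus the triangle from Q_t to Q*: change in CS = 36.1 - 57.6 = -21.5.

-21.50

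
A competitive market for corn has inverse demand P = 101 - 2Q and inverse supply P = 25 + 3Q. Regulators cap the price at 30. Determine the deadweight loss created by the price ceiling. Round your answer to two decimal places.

457.88

Free-market equilibrium: 101 - 2Q = 25 + 3Q gives Q* = 15.2, P* = 70.6.
At P = 30, sellers supply (30 - 25)/3 = 1.6667 while buyers want more, so the quantity traded is 1.6667 at price 30.
At Q = 1.6667 the demand price is 97.6667 and the supply price is 30. Deadweight loss is the triangle between the curves from 1.6667 to 15.2: (1/2)(97.6667 - 30)(15.2 - 1.6667) = 457.8778.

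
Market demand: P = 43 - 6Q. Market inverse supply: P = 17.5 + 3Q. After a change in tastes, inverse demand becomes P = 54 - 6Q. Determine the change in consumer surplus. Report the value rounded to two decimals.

Initial equilibrium: Q_0 = 2.8333, P_0 = 26; CS_0 = (1/2)(2.8333)(17) = 24.0833, PS_0 = (1/2)(2.8333)(8.5) = 12.0417.
New equilibrium: 54 - 6Q = 17.5 + 3Q gives Q_1 = 4.0556, P_1 = 29.6667; CS_1 = 49.3426, PS_1 = 24.6713.
Change in consumer surplus = 49.3426 - 24.0833 = 25.2593.

25.26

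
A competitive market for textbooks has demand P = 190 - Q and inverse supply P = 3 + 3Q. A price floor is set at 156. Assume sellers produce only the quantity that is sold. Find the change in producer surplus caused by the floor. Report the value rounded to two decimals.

189.66

Free-market equilibrium: 190 - Q = 3 + 3Q gives Q* = 46.75, P* = 143.25.
At the floor price 156, quantity demanded is (190 - 156)/1 = 34; demand is the short side, so Q = 34 trades at P = 156.
PS goes from (1/2)(46.75)(140.25) = 3278.3438 to 3468 (computed as (156 - 3)(34) - (1/2)(3)(34)^2), a change of 189.6562.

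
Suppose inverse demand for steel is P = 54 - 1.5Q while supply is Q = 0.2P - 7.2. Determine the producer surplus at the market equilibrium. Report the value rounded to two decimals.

19.17

Rewriting supply in inverse form: P = 36 + 5Q.
Set 54 - 1.5Q = 36 + 5Q, which gives 18 = 6.5Q, so Q* = 2.7692 and P* = 54 - 1.5(2.7692) = 49.8462.
The supply curve's price intercept is 36, so PS = (1/2)(Q*)(P* - 36) = (1/2)(2.7692)(13.8462) = 19.1716.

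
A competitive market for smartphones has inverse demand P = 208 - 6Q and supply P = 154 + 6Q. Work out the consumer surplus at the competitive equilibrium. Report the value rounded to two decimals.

Setting demand equal to supply, 54 = 12Q, so Q* = 4.5 and P* = 181.
Consumer surplus is the triangle under demand above P*: (1/2)(4.5)(208 - 181) = (1/2)(4.5)(27) = 60.75.

60.75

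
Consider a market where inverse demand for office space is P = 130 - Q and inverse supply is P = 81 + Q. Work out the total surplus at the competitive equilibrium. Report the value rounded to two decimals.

Setting demand equal to supply, 49 = 2Q, so Q* = 24.5 and P* = 105.5.
CS = (1/2)(24.5)(24.5) = 300.125 and PS = (1/2)(24.5)(24.5) = 300.125, so total surplus = 600.25.

600.25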